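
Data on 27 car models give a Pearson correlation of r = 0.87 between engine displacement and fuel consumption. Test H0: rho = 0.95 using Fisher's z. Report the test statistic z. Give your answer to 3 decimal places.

Fisher z: atanh(0.87) = 1.333080, atanh(0.95) = 1.831781
z = (z_r − z_0)·√(n−3) = (1.333080 − 1.831781)·√24 = -0.498701 · 4.898979 = -2.443

-2.443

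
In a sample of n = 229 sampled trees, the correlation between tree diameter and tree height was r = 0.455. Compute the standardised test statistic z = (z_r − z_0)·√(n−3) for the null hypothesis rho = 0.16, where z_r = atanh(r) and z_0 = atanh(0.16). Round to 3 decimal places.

4.955

Fisher z: atanh(0.455) = 0.490988, atanh(0.16) = 0.161387
z = (z_r − z_0)·√(n−3) = (0.490988 − 0.161387)·√226 = 0.329601 · 15.033296 = 4.955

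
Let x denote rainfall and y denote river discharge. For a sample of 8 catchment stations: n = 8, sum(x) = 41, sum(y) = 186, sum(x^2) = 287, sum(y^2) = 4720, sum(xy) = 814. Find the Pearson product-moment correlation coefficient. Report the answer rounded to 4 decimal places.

S_xy = nΣxy − ΣxΣy = 8·814 − 41·186 = 6512 − 7626 = -1114
S_xx = nΣx² − (Σx)² = 8·287 − 41² = 2296 − 1681 = 615
S_yy = nΣy² − (Σy)² = 8·4720 − 186² = 37760 − 34596 = 3164
r = S_xy / √(S_xx·S_yy) = -1114 / √(615·3164) = -1114 / √1945860 = -1114 / 1394.9409 = -0.7986

-0.7986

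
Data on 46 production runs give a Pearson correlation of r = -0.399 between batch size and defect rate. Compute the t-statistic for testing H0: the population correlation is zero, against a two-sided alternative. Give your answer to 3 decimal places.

t = r·√(n−2) / √(1−r²) with r = -0.399, n = 46
  = -0.399·√44 / √(1 − 0.159201)
  = -0.399·6.633250 / 0.916951
  = -2.646667 / 0.916951 = -2.886

-2.886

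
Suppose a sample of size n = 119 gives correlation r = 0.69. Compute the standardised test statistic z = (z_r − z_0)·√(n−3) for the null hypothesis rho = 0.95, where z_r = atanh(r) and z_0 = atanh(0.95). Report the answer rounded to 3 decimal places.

-10.596

Fisher z: atanh(0.69) = 0.847956, atanh(0.95) = 1.831781
z = (z_r − z_0)·√(n−3) = (0.847956 − 1.831781)·√116 = -0.983825 · 10.770330 = -10.596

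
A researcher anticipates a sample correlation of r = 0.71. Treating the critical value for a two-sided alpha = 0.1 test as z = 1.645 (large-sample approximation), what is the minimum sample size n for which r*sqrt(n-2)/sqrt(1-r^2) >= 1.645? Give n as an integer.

5

Need r·√(n−2)/√(1−r²) ≥ 1.645
√(n−2) ≥ 1.645·√(1−0.5041) / 0.71 = 1.645·0.704202 / 0.71 = 1.6316
n−2 ≥ 2.6621  ⇒  n ≥ 4.6621
Smallest integer n = 5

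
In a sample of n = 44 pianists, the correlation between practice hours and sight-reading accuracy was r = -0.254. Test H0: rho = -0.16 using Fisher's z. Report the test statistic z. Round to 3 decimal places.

-0.629

Fisher z: atanh(-0.254) = -0.259684, atanh(-0.16) = -0.161387
z = (z_r − z_0)·√(n−3) = (-0.259684 − (-0.161387))·√41 = -0.098297 · 6.403124 = -0.629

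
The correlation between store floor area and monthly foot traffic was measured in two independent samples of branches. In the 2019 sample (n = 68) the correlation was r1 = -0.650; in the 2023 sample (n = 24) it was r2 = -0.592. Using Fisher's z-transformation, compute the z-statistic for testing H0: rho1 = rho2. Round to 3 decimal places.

Fisher z-transforms: z1 = atanh(-0.650) = -0.775299, z2 = atanh(-0.592) = -0.680740; difference d = -0.094559
Var(d) = 1/65 + 1/21 = 0.0153846 + 0.0476190 = 0.0630036
z = d/√Var(d) = -0.094559 / √0.0630036 = -0.094559 / 0.251005 = -0.377

-0.377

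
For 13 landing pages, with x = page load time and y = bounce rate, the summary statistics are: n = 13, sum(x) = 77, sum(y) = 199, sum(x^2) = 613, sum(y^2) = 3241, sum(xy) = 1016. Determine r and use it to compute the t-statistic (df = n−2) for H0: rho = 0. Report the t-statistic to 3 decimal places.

S_xy = nΣxy − ΣxΣy = 13·1016 − 77·199 = 13208 − 15323 = -2115
S_xx = nΣx² − (Σx)² = 13·613 − 77² = 7969 − 5929 = 2040
S_yy = nΣy² − (Σy)² = 13·3241 − 199² = 42133 − 39601 = 2532
r = S_xy / √(S_xx·S_yy) = -2115 / √(2040·2532) = -2115 / √5165280 = -2115 / 2272.7252 = -0.9306
t = r·√(n−2)/√(1−r²) = -0.9306·√11 / √(1−0.866016) = -3.086451 / 0.366038 = -8.432

-8.432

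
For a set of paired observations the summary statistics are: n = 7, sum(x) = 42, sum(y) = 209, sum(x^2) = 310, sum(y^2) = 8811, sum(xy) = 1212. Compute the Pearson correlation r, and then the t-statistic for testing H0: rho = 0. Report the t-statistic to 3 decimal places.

-0.245

S_xy = nΣxy − ΣxΣy = 7·1212 − 42·209 = 8484 − 8778 = -294
S_xx = nΣx² − (Σx)² = 7·310 − 42² = 2170 − 1764 = 406
S_yy = nΣy² − (Σy)² = 7·8811 − 209² = 61677 − 43681 = 17996
r = S_xy / √(S_xx·S_yy) = -294 / √(406·17996) = -294 / √7306376 = -294 / 2703.0309 = -0.1088
t = r·√(n−2)/√(1−r²) = -0.1088·√5 / √(1−0.011837) = -0.243284 / 0.994064 = -0.245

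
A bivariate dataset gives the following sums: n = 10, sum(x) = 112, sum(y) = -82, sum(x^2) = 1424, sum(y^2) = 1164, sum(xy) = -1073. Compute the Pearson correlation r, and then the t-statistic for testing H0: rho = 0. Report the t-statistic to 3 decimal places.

Numerator: nΣxy − (Σx)(Σy) = 10·(-1073) − (112)(-82) = -1546
Denominator: √[(nΣx²−(Σx)²)(nΣy²−(Σy)²)]
  nΣx²−(Σx)² = 10·1424 − 12544 = 1696;  nΣy²−(Σy)² = 10·1164 − 6724 = 4916
  √(1696·4916) = √8337536 = 2887.4792
r = -1546 / 2887.4792 = -0.5354
t = r·√(n−2)/√(1−r²) = -0.5354·√8 / √(1−0.286653) = -1.514340 / 0.844599 = -1.793

-1.793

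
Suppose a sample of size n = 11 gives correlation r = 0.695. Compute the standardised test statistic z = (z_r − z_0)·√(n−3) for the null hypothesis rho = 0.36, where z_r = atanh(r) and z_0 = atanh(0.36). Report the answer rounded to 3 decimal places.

z_r = atanh(0.695) = 0.857563,  z_0 = atanh(0.36) = 0.376886
SE = 1/√(n−3) = 1/√8 = 0.353553
z = (z_r − z_0)/SE = (0.857563 − 0.376886) / 0.353553 = 0.480677 / 0.353553 = 1.360

1.360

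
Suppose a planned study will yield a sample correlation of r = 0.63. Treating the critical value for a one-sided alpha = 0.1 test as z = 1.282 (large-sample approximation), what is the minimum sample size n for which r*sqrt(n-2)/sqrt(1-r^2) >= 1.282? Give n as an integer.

Need r·√(n−2)/√(1−r²) ≥ 1.282
√(n−2) ≥ 1.282·√(1−0.3969) / 0.63 = 1.282·0.776595 / 0.63 = 1.5803
n−2 ≥ 2.4973  ⇒  n ≥ 4.4973
Smallest integer n = 5

5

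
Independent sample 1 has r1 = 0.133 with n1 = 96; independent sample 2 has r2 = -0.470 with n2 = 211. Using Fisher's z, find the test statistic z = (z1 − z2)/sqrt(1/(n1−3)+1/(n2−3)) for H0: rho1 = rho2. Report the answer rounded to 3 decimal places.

z1 = atanh(0.133) = 0.133793,  z2 = atanh(-0.470) = -0.510070
SE = √(1/(n1−3) + 1/(n2−3)) = √(1/93 + 1/208) = √(0.0107527 + 0.0048077) = √0.0155604 = 0.124741
z = (z1 − z2)/SE = (0.133793 − (-0.510070)) / 0.124741 = 0.643863 / 0.124741 = 5.162

5.162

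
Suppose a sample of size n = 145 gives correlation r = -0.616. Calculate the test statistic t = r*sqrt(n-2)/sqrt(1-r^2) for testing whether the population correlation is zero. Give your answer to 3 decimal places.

t = r·√(n−2) / √(1−r²) with r = -0.616, n = 145
  = -0.616·√143 / √(1 − 0.379456)
  = -0.616·11.958261 / 0.787746
  = -7.366289 / 0.787746 = -9.351

-9.351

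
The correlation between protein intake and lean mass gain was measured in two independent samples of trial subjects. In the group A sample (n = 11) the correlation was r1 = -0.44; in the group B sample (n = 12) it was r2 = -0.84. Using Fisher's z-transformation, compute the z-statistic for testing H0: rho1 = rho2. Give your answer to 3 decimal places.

z1 = atanh(-0.44) = -0.472231,  z2 = atanh(-0.84) = -1.221174
SE = √(1/(n1−3) + 1/(n2−3)) = √(1/8 + 1/9) = √(0.1250000 + 0.1111111) = √0.2361111 = 0.485913
z = (z1 − z2)/SE = (-0.472231 − (-1.221174)) / 0.485913 = 0.748943 / 0.485913 = 1.541

1.541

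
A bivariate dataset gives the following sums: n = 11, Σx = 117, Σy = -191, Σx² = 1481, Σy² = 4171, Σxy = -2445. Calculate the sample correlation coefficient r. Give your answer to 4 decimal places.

S_xy = nΣxy − ΣxΣy = 11·(-2445) − 117·(-191) = -26895 − (-22347) = -4548
S_xx = nΣx² − (Σx)² = 11·1481 − 117² = 16291 − 13689 = 2602
S_yy = nΣy² − (Σy)² = 11·4171 − (-191)² = 45881 − 36481 = 9400
r = S_xy / √(S_xx·S_yy) = -4548 / √(2602·9400) = -4548 / √24458800 = -4548 / 4945.5839 = -0.9196

-0.9196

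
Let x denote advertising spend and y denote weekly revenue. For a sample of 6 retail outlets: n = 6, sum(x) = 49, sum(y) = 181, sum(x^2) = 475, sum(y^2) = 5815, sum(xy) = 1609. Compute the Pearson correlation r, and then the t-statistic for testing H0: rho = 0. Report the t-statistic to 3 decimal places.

2.694

Numerator: nΣxy − (Σx)(Σy) = 6·1609 − (49)(181) = 785
Denominator: √[(nΣx²−(Σx)²)(nΣy²−(Σy)²)]
  nΣx²−(Σx)² = 6·475 − 2401 = 449;  nΣy²−(Σy)² = 6·5815 − 32761 = 2129
  √(449·2129) = √955921 = 977.7121
r = 785 / 977.7121 = 0.8029
t = r·√(n−2)/√(1−r²) = 0.8029·√4 / √(1−0.644648) = 1.605800 / 0.596114 = 2.694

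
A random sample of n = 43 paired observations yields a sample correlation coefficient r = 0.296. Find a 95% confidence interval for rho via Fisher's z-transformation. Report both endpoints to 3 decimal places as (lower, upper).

z_r = atanh(0.296) = 0.305130;  SE = 1/√(n−3) = 1/√40 = 0.158114
z-limits: 0.305130 ± 1.960·0.158114 = 0.305130 ± 0.309903 = [-0.004773, 0.615033]
ρ-limits: (tanh -0.004773, tanh 0.615033) = (-0.005, 0.548)

(-0.005, 0.548)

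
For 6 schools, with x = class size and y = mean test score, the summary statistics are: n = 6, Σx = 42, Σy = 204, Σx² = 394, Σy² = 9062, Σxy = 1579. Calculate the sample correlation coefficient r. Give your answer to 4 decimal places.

0.3275

S_xy = nΣxy − ΣxΣy = 6·1579 − 42·204 = 9474 − 8568 = 906
S_xx = nΣx² − (Σx)² = 6·394 − 42² = 2364 − 1764 = 600
S_yy = nΣy² − (Σy)² = 6·9062 − 204² = 54372 − 41616 = 12756
r = S_xy / √(S_xx·S_yy) = 906 / √(600·12756) = 906 / √7653600 = 906 / 2766.5141 = 0.3275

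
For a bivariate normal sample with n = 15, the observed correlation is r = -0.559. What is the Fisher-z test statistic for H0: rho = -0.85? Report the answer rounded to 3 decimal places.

2.164

z_r = atanh(-0.559) = -0.631377,  z_0 = atanh(-0.85) = -1.256153
SE = 1/√(n−3) = 1/√12 = 0.288675
z = (z_r − z_0)/SE = (-0.631377 − (-1.256153)) / 0.288675 = 0.624776 / 0.288675 = 2.164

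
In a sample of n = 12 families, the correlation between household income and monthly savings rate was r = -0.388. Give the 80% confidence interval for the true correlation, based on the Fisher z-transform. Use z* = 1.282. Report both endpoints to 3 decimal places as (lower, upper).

z_r = atanh(-0.388) = -0.409443;  SE = 1/√(n−3) = 1/√9 = 0.333333
z-limits: -0.409443 ± 1.282·0.333333 = -0.409443 ± 0.427333 = [-0.836776, 0.017890]
ρ-limits: (tanh -0.836776, tanh 0.017890) = (-0.684, 0.018)

(-0.684, 0.018)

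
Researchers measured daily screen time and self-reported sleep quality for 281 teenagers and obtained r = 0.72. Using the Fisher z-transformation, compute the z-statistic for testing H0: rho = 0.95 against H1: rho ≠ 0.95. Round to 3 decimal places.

-15.408

Fisher z: atanh(0.72) = 0.907645, atanh(0.95) = 1.831781
z = (z_r − z_0)·√(n−3) = (0.907645 − 1.831781)·√278 = -0.924136 · 16.673332 = -15.408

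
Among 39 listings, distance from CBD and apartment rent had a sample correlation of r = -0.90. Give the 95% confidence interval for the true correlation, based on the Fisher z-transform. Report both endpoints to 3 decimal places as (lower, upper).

Fisher z: z_r = atanh(r) = ½·ln((1+(-0.90))/(1−(-0.90))) = -1.472219
SE(z) = 1/√(n−3) = 1/√36 = 0.166667
95% ⇒ z* = 1.960; margin = 1.960·0.166667 = 0.326667
CI on z-scale: (-1.798886, -1.145552)
Back-transform: tanh(-1.798886) = -0.946691, tanh(-1.145552) = -0.816275

(-0.947, -0.816)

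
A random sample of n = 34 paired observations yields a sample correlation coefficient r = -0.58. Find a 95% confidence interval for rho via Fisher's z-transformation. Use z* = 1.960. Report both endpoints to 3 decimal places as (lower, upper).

(-0.768, -0.301)

Fisher z: z_r = atanh(r) = ½·ln((1+(-0.58))/(1−(-0.58))) = -0.662463
SE(z) = 1/√(n−3) = 1/√31 = 0.179605
95% ⇒ z* = 1.960; margin = 1.960·0.179605 = 0.352026
CI on z-scale: (-1.014489, -0.310437)
Back-transform: tanh(-1.014489) = -0.767612, tanh(-0.310437) = -0.300835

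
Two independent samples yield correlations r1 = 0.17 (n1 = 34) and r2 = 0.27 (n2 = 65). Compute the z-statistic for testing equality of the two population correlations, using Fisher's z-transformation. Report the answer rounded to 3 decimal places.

-0.478

z1 = atanh(0.17) = 0.171667,  z2 = atanh(0.27) = 0.276864
SE = √(1/(n1−3) + 1/(n2−3)) = √(1/31 + 1/62) = √(0.0322581 + 0.0161290) = √0.0483871 = 0.219971
z = (z1 − z2)/SE = (0.171667 − 0.276864) / 0.219971 = -0.105197 / 0.219971 = -0.478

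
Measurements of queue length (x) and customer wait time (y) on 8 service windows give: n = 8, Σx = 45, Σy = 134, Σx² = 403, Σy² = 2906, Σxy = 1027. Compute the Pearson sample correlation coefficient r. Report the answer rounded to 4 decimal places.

0.8678

S_xy = nΣxy − ΣxΣy = 8·1027 − 45·134 = 8216 − 6030 = 2186
S_xx = nΣx² − (Σx)² = 8·403 − 45² = 3224 − 2025 = 1199
S_yy = nΣy² − (Σy)² = 8·2906 − 134² = 23248 − 17956 = 5292
r = S_xy / √(S_xx·S_yy) = 2186 / √(1199·5292) = 2186 / √6345108 = 2186 / 2518.9498 = 0.8678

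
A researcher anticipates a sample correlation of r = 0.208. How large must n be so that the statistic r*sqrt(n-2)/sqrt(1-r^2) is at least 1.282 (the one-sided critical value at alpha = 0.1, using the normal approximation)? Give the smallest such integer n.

Need r·√(n−2)/√(1−r²) ≥ 1.282
√(n−2) ≥ 1.282·√(1−0.043264) / 0.208 = 1.282·0.978129 / 0.208 = 6.0287
n−2 ≥ 36.3452  ⇒  n ≥ 38.3452
Smallest integer n = 39

39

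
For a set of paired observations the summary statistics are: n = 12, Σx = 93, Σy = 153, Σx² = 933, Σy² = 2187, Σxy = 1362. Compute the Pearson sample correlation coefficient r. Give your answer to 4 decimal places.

0.7871

Numerator: nΣxy − (Σx)(Σy) = 12·1362 − (93)(153) = 2115
Denominator: √[(nΣx²−(Σx)²)(nΣy²−(Σy)²)]
  nΣx²−(Σx)² = 12·933 − 8649 = 2547;  nΣy²−(Σy)² = 12·2187 − 23409 = 2835
  √(2547·2835) = √7220745 = 2687.1444
r = 2115 / 2687.1444 = 0.7871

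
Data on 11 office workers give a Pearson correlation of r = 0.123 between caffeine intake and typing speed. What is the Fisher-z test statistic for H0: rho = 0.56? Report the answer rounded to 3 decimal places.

z_r = atanh(0.123) = 0.123626,  z_0 = atanh(0.56) = 0.632833
SE = 1/√(n−3) = 1/√8 = 0.353553
z = (z_r − z_0)/SE = (0.123626 − 0.632833) / 0.353553 = -0.509207 / 0.353553 = -1.440

-1.440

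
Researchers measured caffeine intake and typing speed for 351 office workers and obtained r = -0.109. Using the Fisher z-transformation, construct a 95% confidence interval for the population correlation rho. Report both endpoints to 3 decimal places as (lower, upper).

(-0.211, -0.004)

z_r = atanh(-0.109) = -0.109435;  SE = 1/√(n−3) = 1/√348 = 0.053606
z-limits: -0.109435 ± 1.960·0.053606 = -0.109435 ± 0.105068 = [-0.214503, -0.004367]
ρ-limits: (tanh -0.214503, tanh -0.004367) = (-0.211, -0.004)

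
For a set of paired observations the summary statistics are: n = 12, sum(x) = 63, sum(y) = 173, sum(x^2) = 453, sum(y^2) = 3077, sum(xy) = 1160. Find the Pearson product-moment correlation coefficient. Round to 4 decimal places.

Numerator: nΣxy − (Σx)(Σy) = 12·1160 − (63)(173) = 3021
Denominator: √[(nΣx²−(Σx)²)(nΣy²−(Σy)²)]
  nΣx²−(Σx)² = 12·453 − 3969 = 1467;  nΣy²−(Σy)² = 12·3077 − 29929 = 6995
  √(1467·6995) = √10261665 = 3203.3834
r = 3021 / 3203.3834 = 0.9431

0.9431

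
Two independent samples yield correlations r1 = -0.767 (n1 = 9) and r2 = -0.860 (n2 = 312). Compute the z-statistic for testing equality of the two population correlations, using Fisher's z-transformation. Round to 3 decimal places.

z1 = atanh(-0.767) = -1.013000,  z2 = atanh(-0.860) = -1.293345
SE = √(1/(n1−3) + 1/(n2−3)) = √(1/6 + 1/309) = √(0.1666667 + 0.0032362) = √0.1699029 = 0.412193
z = (z1 − z2)/SE = (-1.013000 − (-1.293345)) / 0.412193 = 0.280345 / 0.412193 = 0.680

0.680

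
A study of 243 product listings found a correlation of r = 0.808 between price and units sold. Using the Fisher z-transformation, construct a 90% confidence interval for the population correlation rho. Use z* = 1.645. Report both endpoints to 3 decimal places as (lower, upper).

(0.768, 0.842)

Fisher z: z_r = atanh(r) = ½·ln((1+0.808)/(1−0.808)) = 1.121241
SE(z) = 1/√(n−3) = 1/√240 = 0.064550
90% ⇒ z* = 1.645; margin = 1.645·0.064550 = 0.106185
CI on z-scale: (1.015056, 1.227426)
Back-transform: tanh(1.015056) = 0.767845, tanh(1.227426) = 0.841831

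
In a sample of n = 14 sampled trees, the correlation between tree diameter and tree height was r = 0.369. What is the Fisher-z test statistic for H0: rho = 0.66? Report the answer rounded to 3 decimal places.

-1.345

z_r = atanh(0.369) = 0.387265,  z_0 = atanh(0.66) = 0.792814
SE = 1/√(n−3) = 1/√11 = 0.301511
z = (z_r − z_0)/SE = (0.387265 − 0.792814) / 0.301511 = -0.405549 / 0.301511 = -1.345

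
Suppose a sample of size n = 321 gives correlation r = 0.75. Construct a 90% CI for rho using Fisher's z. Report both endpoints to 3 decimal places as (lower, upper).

z_r = atanh(0.75) = 0.972955;  SE = 1/√(n−3) = 1/√318 = 0.056077
z-limits: 0.972955 ± 1.645·0.056077 = 0.972955 ± 0.092247 = [0.880708, 1.065202]
ρ-limits: (tanh 0.880708, tanh 1.065202) = (0.707, 0.788)

(0.707, 0.788)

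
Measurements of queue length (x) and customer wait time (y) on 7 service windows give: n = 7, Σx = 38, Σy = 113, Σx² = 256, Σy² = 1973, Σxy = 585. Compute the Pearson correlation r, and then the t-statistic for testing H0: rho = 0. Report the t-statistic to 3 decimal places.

S_xy = nΣxy − ΣxΣy = 7·585 − 38·113 = 4095 − 4294 = -199
S_xx = nΣx² − (Σx)² = 7·256 − 38² = 1792 − 1444 = 348
S_yy = nΣy² − (Σy)² = 7·1973 − 113² = 13811 − 12769 = 1042
r = S_xy / √(S_xx·S_yy) = -199 / √(348·1042) = -199 / √362616 = -199 / 602.1761 = -0.3305
t = r·√(n−2)/√(1−r²) = -0.3305·√5 / √(1−0.109230) = -0.739020 / 0.943806 = -0.783

-0.783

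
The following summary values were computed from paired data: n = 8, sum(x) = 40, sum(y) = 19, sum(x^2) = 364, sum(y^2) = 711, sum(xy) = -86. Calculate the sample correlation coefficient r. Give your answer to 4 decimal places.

S_xy = nΣxy − ΣxΣy = 8·(-86) − 40·19 = -688 − 760 = -1448
S_xx = nΣx² − (Σx)² = 8·364 − 40² = 2912 − 1600 = 1312
S_yy = nΣy² − (Σy)² = 8·711 − 19² = 5688 − 361 = 5327
r = S_xy / √(S_xx·S_yy) = -1448 / √(1312·5327) = -1448 / √6989024 = -1448 / 2643.6762 = -0.5477

-0.5477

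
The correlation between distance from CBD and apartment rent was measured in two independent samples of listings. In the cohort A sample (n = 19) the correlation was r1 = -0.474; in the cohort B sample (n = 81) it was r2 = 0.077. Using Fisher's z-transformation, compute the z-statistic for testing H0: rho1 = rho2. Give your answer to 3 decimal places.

-2.158

Fisher z-transforms: z1 = atanh(-0.474) = -0.515217, z2 = atanh(0.077) = 0.077153; difference d = -0.592370
Var(d) = 1/16 + 1/78 = 0.0625000 + 0.0128205 = 0.0753205
z = d/√Var(d) = -0.592370 / √0.0753205 = -0.592370 / 0.274446 = -2.158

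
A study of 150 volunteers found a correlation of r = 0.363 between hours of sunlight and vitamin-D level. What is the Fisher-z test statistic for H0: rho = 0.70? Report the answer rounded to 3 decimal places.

-5.904

Fisher z: atanh(0.363) = 0.380337, atanh(0.70) = 0.867301
z = (z_r − z_0)·√(n−3) = (0.380337 − 0.867301)·√147 = -0.486964 · 12.124356 = -5.904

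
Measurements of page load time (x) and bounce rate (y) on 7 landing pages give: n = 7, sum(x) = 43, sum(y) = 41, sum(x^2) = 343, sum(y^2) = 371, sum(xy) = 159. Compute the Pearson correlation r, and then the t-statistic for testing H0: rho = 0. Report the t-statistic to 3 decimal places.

-5.041

S_xy = nΣxy − ΣxΣy = 7·159 − 43·41 = 1113 − 1763 = -650
S_xx = nΣx² − (Σx)² = 7·343 − 43² = 2401 − 1849 = 552
S_yy = nΣy² − (Σy)² = 7·371 − 41² = 2597 − 1681 = 916
r = S_xy / √(S_xx·S_yy) = -650 / √(552·916) = -650 / √505632 = -650 / 711.0781 = -0.9141
t = r·√(n−2)/√(1−r²) = -0.9141·√5 / √(1−0.835579) = -2.043990 / 0.405489 = -5.041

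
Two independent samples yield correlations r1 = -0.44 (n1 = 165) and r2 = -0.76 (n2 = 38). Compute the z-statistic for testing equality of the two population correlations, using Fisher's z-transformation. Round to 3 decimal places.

Fisher z-transforms: z1 = atanh(-0.44) = -0.472231, z2 = atanh(-0.76) = -0.996215; difference d = 0.523984
Var(d) = 1/162 + 1/35 = 0.0061728 + 0.0285714 = 0.0347442
z = d/√Var(d) = 0.523984 / √0.0347442 = 0.523984 / 0.186398 = 2.811

2.811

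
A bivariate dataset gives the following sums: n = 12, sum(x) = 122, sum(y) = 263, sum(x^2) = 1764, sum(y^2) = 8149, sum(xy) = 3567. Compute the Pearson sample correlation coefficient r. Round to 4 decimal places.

0.7992

Numerator: nΣxy − (Σx)(Σy) = 12·3567 − (122)(263) = 10718
Denominator: √[(nΣx²−(Σx)²)(nΣy²−(Σy)²)]
  nΣx²−(Σx)² = 12·1764 − 14884 = 6284;  nΣy²−(Σy)² = 12·8149 − 69169 = 28619
  √(6284·28619) = √179841796 = 13410.5107
r = 10718 / 13410.5107 = 0.7992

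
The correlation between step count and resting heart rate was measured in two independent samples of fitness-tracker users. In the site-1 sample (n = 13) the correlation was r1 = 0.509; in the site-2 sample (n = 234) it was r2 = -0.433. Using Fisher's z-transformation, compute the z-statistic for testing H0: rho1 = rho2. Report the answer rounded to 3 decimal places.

3.173

z1 = atanh(0.509) = 0.561379,  z2 = atanh(-0.433) = -0.463583
SE = √(1/(n1−3) + 1/(n2−3)) = √(1/10 + 1/231) = √(0.1000000 + 0.0043290) = √0.1043290 = 0.323000
z = (z1 − z2)/SE = (0.561379 − (-0.463583)) / 0.323000 = 1.024962 / 0.323000 = 3.173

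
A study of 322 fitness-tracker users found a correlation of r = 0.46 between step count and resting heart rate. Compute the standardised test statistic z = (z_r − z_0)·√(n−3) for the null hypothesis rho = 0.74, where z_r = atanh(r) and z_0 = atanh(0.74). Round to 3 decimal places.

-8.094

Fisher z: atanh(0.46) = 0.497311, atanh(0.74) = 0.950479
z = (z_r − z_0)·√(n−3) = (0.497311 − 0.950479)·√319 = -0.453168 · 17.860571 = -8.094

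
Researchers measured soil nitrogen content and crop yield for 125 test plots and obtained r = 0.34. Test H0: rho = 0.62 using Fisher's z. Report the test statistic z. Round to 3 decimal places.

-4.097

Fisher z: atanh(0.34) = 0.354093, atanh(0.62) = 0.725005
z = (z_r − z_0)·√(n−3) = (0.354093 − 0.725005)·√122 = -0.370912 · 11.045361 = -4.097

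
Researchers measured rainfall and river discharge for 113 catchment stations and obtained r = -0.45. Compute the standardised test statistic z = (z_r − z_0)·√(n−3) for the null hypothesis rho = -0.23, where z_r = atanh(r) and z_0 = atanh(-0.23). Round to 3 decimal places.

-2.627

Fisher z: atanh(-0.45) = -0.484700, atanh(-0.23) = -0.234189
z = (z_r − z_0)·√(n−3) = (-0.484700 − (-0.234189))·√110 = -0.250511 · 10.488088 = -2.627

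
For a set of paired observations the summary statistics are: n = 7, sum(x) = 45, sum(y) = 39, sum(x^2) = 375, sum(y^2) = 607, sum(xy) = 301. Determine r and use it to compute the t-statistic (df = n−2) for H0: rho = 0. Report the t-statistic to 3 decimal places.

0.640

Numerator: nΣxy − (Σx)(Σy) = 7·301 − (45)(39) = 352
Denominator: √[(nΣx²−(Σx)²)(nΣy²−(Σy)²)]
  nΣx²−(Σx)² = 7·375 − 2025 = 600;  nΣy²−(Σy)² = 7·607 − 1521 = 2728
  √(600·2728) = √1636800 = 1279.3748
r = 352 / 1279.3748 = 0.2751
t = r·√(n−2)/√(1−r²) = 0.2751·√5 / √(1−0.075680) = 0.615142 / 0.961416 = 0.640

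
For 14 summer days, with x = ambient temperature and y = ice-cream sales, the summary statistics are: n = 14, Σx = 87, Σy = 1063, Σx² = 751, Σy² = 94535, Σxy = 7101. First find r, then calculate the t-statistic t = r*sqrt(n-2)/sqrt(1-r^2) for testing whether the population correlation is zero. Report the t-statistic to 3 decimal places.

1.051

S_xy = nΣxy − ΣxΣy = 14·7101 − 87·1063 = 99414 − 92481 = 6933
S_xx = nΣx² − (Σx)² = 14·751 − 87² = 10514 − 7569 = 2945
S_yy = nΣy² − (Σy)² = 14·94535 − 1063² = 1323490 − 1129969 = 193521
r = S_xy / √(S_xx·S_yy) = 6933 / √(2945·193521) = 6933 / √569919345 = 6933 / 23872.9836 = 0.2904
t = r·√(n−2)/√(1−r²) = 0.2904·√12 / √(1−0.084332) = 1.005975 / 0.956905 = 1.051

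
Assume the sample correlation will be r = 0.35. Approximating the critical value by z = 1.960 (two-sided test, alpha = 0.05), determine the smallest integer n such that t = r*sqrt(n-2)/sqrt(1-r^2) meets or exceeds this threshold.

30

r√(n−2)/√(1−r²) ≥ 1.960  ⇔  n−2 ≥ (1.960)²·(1−r²)/r²
(1−r²)/r² = (1−0.1225)/0.1225 = 7.1633
n ≥ 2 + 3.8416·7.1633 = 2 + 27.5185 = 29.5185
⌈29.5185⌉ = 30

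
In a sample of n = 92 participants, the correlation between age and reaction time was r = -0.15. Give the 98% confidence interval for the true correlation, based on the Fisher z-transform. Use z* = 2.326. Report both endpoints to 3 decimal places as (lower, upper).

z_r = atanh(-0.15) = -0.151140;  SE = 1/√(n−3) = 1/√89 = 0.106000
z-limits: -0.151140 ± 2.326·0.106000 = -0.151140 ± 0.246556 = [-0.397696, 0.095416]
ρ-limits: (tanh -0.397696, tanh 0.095416) = (-0.378, 0.095)

(-0.378, 0.095)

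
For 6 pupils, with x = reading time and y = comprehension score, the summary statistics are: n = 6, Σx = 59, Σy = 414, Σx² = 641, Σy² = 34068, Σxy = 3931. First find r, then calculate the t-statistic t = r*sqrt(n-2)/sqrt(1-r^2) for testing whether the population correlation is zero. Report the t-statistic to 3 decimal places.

-0.499

Numerator: nΣxy − (Σx)(Σy) = 6·3931 − (59)(414) = -840
Denominator: √[(nΣx²−(Σx)²)(nΣy²−(Σy)²)]
  nΣx²−(Σx)² = 6·641 − 3481 = 365;  nΣy²−(Σy)² = 6·34068 − 171396 = 33012
  √(365·33012) = √12049380 = 3471.2217
r = -840 / 3471.2217 = -0.2420
t = r·√(n−2)/√(1−r²) = -0.2420·√4 / √(1−0.058564) = -0.484000 / 0.970276 = -0.499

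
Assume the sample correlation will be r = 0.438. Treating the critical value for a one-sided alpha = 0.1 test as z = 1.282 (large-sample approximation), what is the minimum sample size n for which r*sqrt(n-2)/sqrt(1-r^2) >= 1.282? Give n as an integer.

9

Need r·√(n−2)/√(1−r²) ≥ 1.282
√(n−2) ≥ 1.282·√(1−0.191844) / 0.438 = 1.282·0.898975 / 0.438 = 2.6312
n−2 ≥ 6.9232  ⇒  n ≥ 8.9232
Smallest integer n = 9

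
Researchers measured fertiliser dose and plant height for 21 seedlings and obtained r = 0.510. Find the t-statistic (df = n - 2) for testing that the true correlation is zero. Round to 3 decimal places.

2.584

1 − r² = 1 − 0.260100 = 0.739900;  √(1−r²) = 0.860174
√(n−2) = √19 = 4.358899
t = r·√(n−2)/√(1−r²) = 0.510 · 4.358899 / 0.860174 = 2.584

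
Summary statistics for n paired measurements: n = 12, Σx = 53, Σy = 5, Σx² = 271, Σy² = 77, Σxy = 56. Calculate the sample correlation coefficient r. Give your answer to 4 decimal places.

S_xy = nΣxy − ΣxΣy = 12·56 − 53·5 = 672 − 265 = 407
S_xx = nΣx² − (Σx)² = 12·271 − 53² = 3252 − 2809 = 443
S_yy = nΣy² − (Σy)² = 12·77 − 5² = 924 − 25 = 899
r = S_xy / √(S_xx·S_yy) = 407 / √(443·899) = 407 / √398257 = 407 / 631.0761 = 0.6449

0.6449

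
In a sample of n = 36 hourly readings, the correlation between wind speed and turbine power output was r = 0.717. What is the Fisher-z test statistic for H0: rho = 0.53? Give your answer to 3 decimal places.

1.788

Fisher z: atanh(0.717) = 0.901443, atanh(0.53) = 0.590145
z = (z_r − z_0)·√(n−3) = (0.901443 − 0.590145)·√33 = 0.311298 · 5.744563 = 1.788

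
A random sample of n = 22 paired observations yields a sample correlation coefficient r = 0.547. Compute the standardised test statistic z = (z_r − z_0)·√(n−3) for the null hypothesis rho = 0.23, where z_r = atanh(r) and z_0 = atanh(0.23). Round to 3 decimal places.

z_r = atanh(0.547) = 0.614090,  z_0 = atanh(0.23) = 0.234189
SE = 1/√(n−3) = 1/√19 = 0.229416
z = (z_r − z_0)/SE = (0.614090 − 0.234189) / 0.229416 = 0.379901 / 0.229416 = 1.656

1.656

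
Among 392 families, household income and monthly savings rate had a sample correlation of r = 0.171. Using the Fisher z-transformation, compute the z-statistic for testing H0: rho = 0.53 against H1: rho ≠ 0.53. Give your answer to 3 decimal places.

Fisher z: atanh(0.171) = 0.172697, atanh(0.53) = 0.590145
z = (z_r − z_0)·√(n−3) = (0.172697 − 0.590145)·√389 = -0.417448 · 19.723083 = -8.233

-8.233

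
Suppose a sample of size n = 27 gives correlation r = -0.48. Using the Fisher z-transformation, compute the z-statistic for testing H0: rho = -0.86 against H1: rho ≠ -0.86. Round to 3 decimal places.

3.774

Fisher z: atanh(-0.48) = -0.522984, atanh(-0.86) = -1.293345
z = (z_r − z_0)·√(n−3) = (-0.522984 − (-1.293345))·√24 = 0.770361 · 4.898979 = 3.774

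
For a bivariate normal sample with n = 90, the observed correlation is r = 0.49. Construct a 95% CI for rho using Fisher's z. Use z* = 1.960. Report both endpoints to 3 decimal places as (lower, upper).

z_r = atanh(0.49) = 0.536060;  SE = 1/√(n−3) = 1/√87 = 0.107211
z-limits: 0.536060 ± 1.960·0.107211 = 0.536060 ± 0.210134 = [0.325926, 0.746194]
ρ-limits: (tanh 0.325926, tanh 0.746194) = (0.315, 0.633)

(0.315, 0.633)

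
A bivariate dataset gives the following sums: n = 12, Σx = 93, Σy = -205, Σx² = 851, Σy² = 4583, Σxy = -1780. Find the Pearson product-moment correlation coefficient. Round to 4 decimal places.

S_xy = nΣxy − ΣxΣy = 12·(-1780) − 93·(-205) = -21360 − (-19065) = -2295
S_xx = nΣx² − (Σx)² = 12·851 − 93² = 10212 − 8649 = 1563
S_yy = nΣy² − (Σy)² = 12·4583 − (-205)² = 54996 − 42025 = 12971
r = S_xy / √(S_xx·S_yy) = -2295 / √(1563·12971) = -2295 / √20273673 = -2295 / 4502.6296 = -0.5097

-0.5097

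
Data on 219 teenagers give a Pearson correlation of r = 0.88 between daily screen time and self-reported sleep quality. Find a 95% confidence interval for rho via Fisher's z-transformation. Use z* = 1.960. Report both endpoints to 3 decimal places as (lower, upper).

z_r = atanh(0.88) = 1.375768;  SE = 1/√(n−3) = 1/√216 = 0.068041
z-limits: 1.375768 ± 1.960·0.068041 = 1.375768 ± 0.133360 = [1.242408, 1.509128]
ρ-limits: (tanh 1.242408, tanh 1.509128) = (0.846, 0.907)

(0.846, 0.907)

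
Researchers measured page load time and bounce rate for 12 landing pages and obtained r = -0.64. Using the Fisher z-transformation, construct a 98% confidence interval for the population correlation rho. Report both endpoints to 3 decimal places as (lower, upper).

(-0.911, 0.017)

z_r = atanh(-0.64) = -0.758174;  SE = 1/√(n−3) = 1/√9 = 0.333333
z-limits: -0.758174 ± 2.326·0.333333 = -0.758174 ± 0.775333 = [-1.533507, 0.017159]
ρ-limits: (tanh -1.533507, tanh 0.017159) = (-0.911, 0.017)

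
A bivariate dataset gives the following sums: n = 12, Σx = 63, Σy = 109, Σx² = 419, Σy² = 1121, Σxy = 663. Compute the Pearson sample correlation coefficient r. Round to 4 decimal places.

S_xy = nΣxy − ΣxΣy = 12·663 − 63·109 = 7956 − 6867 = 1089
S_xx = nΣx² − (Σx)² = 12·419 − 63² = 5028 − 3969 = 1059
S_yy = nΣy² − (Σy)² = 12·1121 − 109² = 13452 − 11881 = 1571
r = S_xy / √(S_xx·S_yy) = 1089 / √(1059·1571) = 1089 / √1663689 = 1089 / 1289.8407 = 0.8443

0.8443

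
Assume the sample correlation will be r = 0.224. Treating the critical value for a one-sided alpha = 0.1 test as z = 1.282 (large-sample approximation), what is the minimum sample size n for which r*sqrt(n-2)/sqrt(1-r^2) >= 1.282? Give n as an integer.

Need r·√(n−2)/√(1−r²) ≥ 1.282
√(n−2) ≥ 1.282·√(1−0.050176) / 0.224 = 1.282·0.974589 / 0.224 = 5.5778
n−2 ≥ 31.1119  ⇒  n ≥ 33.1119
Smallest integer n = 34

34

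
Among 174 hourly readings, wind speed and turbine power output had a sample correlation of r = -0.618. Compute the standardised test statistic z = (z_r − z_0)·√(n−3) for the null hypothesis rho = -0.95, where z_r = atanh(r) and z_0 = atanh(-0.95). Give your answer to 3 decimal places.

14.515

z_r = atanh(-0.618) = -0.721763,  z_0 = atanh(-0.95) = -1.831781
SE = 1/√(n−3) = 1/√171 = 0.076472
z = (z_r − z_0)/SE = (-0.721763 − (-1.831781)) / 0.076472 = 1.110018 / 0.076472 = 14.515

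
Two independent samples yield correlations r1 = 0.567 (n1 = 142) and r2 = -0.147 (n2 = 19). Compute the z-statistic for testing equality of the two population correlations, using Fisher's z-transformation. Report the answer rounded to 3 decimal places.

Fisher z-transforms: z1 = atanh(0.567) = 0.643090, z2 = atanh(-0.147) = -0.148073; difference d = 0.791163
Var(d) = 1/139 + 1/16 = 0.0071942 + 0.0625000 = 0.0696942
z = d/√Var(d) = 0.791163 / √0.0696942 = 0.791163 / 0.263997 = 2.997

2.997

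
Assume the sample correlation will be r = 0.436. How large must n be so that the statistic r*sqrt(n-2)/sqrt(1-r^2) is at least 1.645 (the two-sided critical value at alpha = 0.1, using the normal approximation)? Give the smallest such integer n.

14

Need r·√(n−2)/√(1−r²) ≥ 1.645
√(n−2) ≥ 1.645·√(1−0.190096) / 0.436 = 1.645·0.899947 / 0.436 = 3.3954
n−2 ≥ 11.5287  ⇒  n ≥ 13.5287
Smallest integer n = 14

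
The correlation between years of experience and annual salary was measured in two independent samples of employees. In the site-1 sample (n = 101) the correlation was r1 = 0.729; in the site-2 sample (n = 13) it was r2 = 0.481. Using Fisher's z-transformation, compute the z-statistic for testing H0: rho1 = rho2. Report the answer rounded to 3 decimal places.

1.212

z1 = atanh(0.729) = 0.926590,  z2 = atanh(0.481) = 0.524284
SE = √(1/(n1−3) + 1/(n2−3)) = √(1/98 + 1/10) = √(0.0102041 + 0.1000000) = √0.1102041 = 0.331970
z = (z1 − z2)/SE = (0.926590 − 0.524284) / 0.331970 = 0.402306 / 0.331970 = 1.212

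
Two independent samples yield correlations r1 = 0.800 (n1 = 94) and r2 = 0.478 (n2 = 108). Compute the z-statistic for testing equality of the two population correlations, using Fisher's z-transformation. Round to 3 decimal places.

Fisher z-transforms: z1 = atanh(0.800) = 1.098612, z2 = atanh(0.478) = 0.520389; difference d = 0.578223
Var(d) = 1/91 + 1/105 = 0.0109890 + 0.0095238 = 0.0205128
z = d/√Var(d) = 0.578223 / √0.0205128 = 0.578223 / 0.143223 = 4.037

4.037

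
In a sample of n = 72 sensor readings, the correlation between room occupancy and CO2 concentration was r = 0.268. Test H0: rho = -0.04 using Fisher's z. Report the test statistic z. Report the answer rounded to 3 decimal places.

z_r = atanh(0.268) = 0.274708,  z_0 = atanh(-0.04) = -0.040021
SE = 1/√(n−3) = 1/√69 = 0.120386
z = (z_r − z_0)/SE = (0.274708 − (-0.040021)) / 0.120386 = 0.314729 / 0.120386 = 2.614

2.614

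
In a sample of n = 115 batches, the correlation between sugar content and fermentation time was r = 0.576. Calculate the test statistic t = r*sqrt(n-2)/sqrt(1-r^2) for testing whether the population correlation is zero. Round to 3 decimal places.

7.490

1 − r² = 1 − 0.331776 = 0.668224;  √(1−r²) = 0.817450
√(n−2) = √113 = 10.630146
t = r·√(n−2)/√(1−r²) = 0.576 · 10.630146 / 0.817450 = 7.490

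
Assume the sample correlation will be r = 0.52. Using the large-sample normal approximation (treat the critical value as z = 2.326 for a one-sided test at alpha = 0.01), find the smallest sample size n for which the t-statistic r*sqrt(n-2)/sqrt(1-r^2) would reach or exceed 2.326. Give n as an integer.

Need r·√(n−2)/√(1−r²) ≥ 2.326
√(n−2) ≥ 2.326·√(1−0.2704) / 0.52 = 2.326·0.854166 / 0.52 = 3.8208
n−2 ≥ 14.5985  ⇒  n ≥ 16.5985
Smallest integer n = 17

17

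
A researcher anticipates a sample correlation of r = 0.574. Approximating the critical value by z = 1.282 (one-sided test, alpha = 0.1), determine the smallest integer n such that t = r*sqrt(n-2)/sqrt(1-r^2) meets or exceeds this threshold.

r√(n−2)/√(1−r²) ≥ 1.282  ⇔  n−2 ≥ (1.282)²·(1−r²)/r²
(1−r²)/r² = (1−0.329476)/0.329476 = 2.0351
n ≥ 2 + 1.643524·2.0351 = 2 + 3.3447 = 5.3447
⌈5.3447⌉ = 6

6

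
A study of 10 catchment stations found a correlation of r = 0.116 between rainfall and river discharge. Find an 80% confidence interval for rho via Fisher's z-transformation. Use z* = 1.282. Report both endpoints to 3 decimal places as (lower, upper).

(-0.352, 0.538)

Fisher z: z_r = atanh(r) = ½·ln((1+0.116)/(1−0.116)) = 0.116525
SE(z) = 1/√(n−3) = 1/√7 = 0.377964
80% ⇒ z* = 1.282; margin = 1.282·0.377964 = 0.484550
CI on z-scale: (-0.368025, 0.601075)
Back-transform: tanh(-0.368025) = -0.352263, tanh(0.601075) = 0.537814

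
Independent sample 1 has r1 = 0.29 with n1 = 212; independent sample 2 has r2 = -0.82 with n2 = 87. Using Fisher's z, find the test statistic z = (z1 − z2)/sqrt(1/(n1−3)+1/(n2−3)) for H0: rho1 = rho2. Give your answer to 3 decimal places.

11.266

z1 = atanh(0.29) = 0.298566,  z2 = atanh(-0.82) = -1.156817
SE = √(1/(n1−3) + 1/(n2−3)) = √(1/209 + 1/84) = √(0.0047847 + 0.0119048) = √0.0166895 = 0.129188
z = (z1 − z2)/SE = (0.298566 − (-1.156817)) / 0.129188 = 1.455383 / 0.129188 = 11.266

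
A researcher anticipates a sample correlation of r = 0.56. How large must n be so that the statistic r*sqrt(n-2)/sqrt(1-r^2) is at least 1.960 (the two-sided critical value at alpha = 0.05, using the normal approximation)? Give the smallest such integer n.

11

r√(n−2)/√(1−r²) ≥ 1.960  ⇔  n−2 ≥ (1.960)²·(1−r²)/r²
(1−r²)/r² = (1−0.3136)/0.3136 = 2.1888
n ≥ 2 + 3.8416·2.1888 = 2 + 8.4085 = 10.4085
⌈10.4085⌉ = 11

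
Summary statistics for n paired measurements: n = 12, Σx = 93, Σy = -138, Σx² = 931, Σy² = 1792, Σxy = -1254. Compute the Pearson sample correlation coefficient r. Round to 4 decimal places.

Numerator: nΣxy − (Σx)(Σy) = 12·(-1254) − (93)(-138) = -2214
Denominator: √[(nΣx²−(Σx)²)(nΣy²−(Σy)²)]
  nΣx²−(Σx)² = 12·931 − 8649 = 2523;  nΣy²−(Σy)² = 12·1792 − 19044 = 2460
  √(2523·2460) = √6206580 = 2491.3009
r = -2214 / 2491.3009 = -0.8887

-0.8887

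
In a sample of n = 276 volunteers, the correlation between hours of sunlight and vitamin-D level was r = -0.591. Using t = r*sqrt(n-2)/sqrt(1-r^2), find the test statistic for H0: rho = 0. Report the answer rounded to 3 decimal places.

t = r·√(n−2) / √(1−r²) with r = -0.591, n = 276
  = -0.591·√274 / √(1 − 0.349281)
  = -0.591·16.552945 / 0.806672
  = -9.782790 / 0.806672 = -12.127

-12.127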